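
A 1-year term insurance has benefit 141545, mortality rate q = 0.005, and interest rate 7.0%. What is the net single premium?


NSP = benefit * q * v
v = 1/(1+i) = 0.934579
NSP = 141545 * 0.005 * 0.934579
= 661.4252


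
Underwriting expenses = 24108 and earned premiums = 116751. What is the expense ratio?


Expense ratio = expenses / premiums
= 24108 / 116751
= 0.2065


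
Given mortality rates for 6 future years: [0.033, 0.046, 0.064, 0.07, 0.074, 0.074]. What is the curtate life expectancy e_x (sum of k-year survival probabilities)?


e_x = sum_{k=1}^{n} k_p_x
k_p_x values:
  1_p_x = 0.967
  2_p_x = 0.922518
  3_p_x = 0.863477
  4_p_x = 0.803033
  5_p_x = 0.743609
  6_p_x = 0.688582
e_x = 4.9882


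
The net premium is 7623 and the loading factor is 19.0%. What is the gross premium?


Gross = net * (1 + loading)
= 7623 * (1 + 0.19)
= 7623 * 1.19
= 9071.37


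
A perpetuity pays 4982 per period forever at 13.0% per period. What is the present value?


PV = PMT / i
= 4982 / 0.13
= 38323.0769


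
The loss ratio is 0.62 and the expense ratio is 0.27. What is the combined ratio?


Combined ratio = loss ratio + expense ratio
= 0.62 + 0.27
= 0.89


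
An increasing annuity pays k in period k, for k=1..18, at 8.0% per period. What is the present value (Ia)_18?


(Ia)_n = sum_{k=1}^{n} k * v^k, v = 1/(1+i)
v = 0.925926
Sum computed term by term:
(Ia)_18 = 70.2144


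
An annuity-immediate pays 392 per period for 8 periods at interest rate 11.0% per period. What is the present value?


PV = PMT * (1 - (1+i)^(-n)) / i
= 392 * (1 - (1+0.11)^(-8)) / 0.11
= 392 * (1 - 0.433926) / 0.11
= 392 * 5.146123
= 2017.2801


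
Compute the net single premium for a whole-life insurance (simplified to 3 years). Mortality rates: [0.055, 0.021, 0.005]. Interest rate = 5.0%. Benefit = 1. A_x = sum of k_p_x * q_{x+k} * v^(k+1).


v = 0.952381
Year 0: k_p_x=1.0, q=0.055, term=0.052381
Year 1: k_p_x=0.945, q=0.021, term=0.018
Year 2: k_p_x=0.925155, q=0.005, term=0.003996
A_x = 0.0744


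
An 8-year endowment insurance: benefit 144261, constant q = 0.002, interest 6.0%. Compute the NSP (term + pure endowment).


Term component = 1780.2563
Pure endowment = 8_p_x * v^8 * benefit = 0.984112 * 0.627412 * 144261 = 89073.0547
NSP = 90853.311


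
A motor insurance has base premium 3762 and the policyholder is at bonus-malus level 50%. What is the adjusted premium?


adjusted = base * BM_level / 100
= 3762 * 50 / 100
= 3762 * 0.5
= 1881.0


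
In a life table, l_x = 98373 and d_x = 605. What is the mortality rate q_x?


q_x = d_x / l_x
= 605 / 98373
= 0.0062


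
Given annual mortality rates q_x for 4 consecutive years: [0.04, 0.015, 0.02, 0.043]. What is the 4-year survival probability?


p_k = 1 - q_k for each year
Survival = product of (1 - q_k)
= 0.96 * 0.985 * 0.98 * 0.957
= 0.8868


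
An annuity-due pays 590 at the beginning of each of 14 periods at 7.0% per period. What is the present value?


PV_due = PMT * (1-(1+i)^(-n))/i * (1+i)
PV_immediate = 5159.8261
PV_due = 5159.8261 * 1.07
= 5521.0139


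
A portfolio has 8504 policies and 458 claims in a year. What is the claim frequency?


frequency = claims / policies
= 458 / 8504
= 0.0539


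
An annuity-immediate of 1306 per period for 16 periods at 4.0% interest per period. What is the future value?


FV = PMT * ((1+i)^n - 1) / i
= 1306 * ((1.04)^16 - 1) / 0.04
= 1306 * (1.872981 - 1) / 0.04
= 28502.8377


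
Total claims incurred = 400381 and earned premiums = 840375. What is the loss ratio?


Loss ratio = claims / premiums
= 400381 / 840375
= 0.4764


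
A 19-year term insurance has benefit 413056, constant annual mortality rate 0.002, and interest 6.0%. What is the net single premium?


NSP = benefit * sum_{k=0}^{n-1} k_p_x * q * v^(k+1)
With constant q=0.002, v=0.943396
Sum = 0.021994
NSP = 413056 * 0.021994
= 9084.873


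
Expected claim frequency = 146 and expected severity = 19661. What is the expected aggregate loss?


E[S] = E[N] * E[X]
= 146 * 19661
= 2.8705e+06


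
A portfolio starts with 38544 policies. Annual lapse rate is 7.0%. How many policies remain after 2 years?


remaining = initial * (1 - lapse)^years
= 38544 * (1 - 0.07)^2
= 38544 * 0.8649
= 33336.7056


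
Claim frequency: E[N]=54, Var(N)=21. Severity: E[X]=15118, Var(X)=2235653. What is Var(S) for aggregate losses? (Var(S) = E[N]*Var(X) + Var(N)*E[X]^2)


Var(S) = E[N]*Var(X) + Var(N)*E[X]^2
= 54*2235653 + 21*15118^2
= 120725262 + 4799632404
= 4.9204e+09


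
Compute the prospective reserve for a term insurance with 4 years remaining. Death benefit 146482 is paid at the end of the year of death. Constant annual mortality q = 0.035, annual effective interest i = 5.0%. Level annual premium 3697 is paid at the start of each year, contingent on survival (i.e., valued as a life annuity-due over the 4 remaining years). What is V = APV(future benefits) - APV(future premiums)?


v = 1/(1+i) = 0.952381
APV(future benefits) per unit = sum_{k=0}^{3} k_p_x * q * v^(k+1) = 0.117999
APV(future benefits) = 146482 * 0.117999 = 17284.7215
Life annuity-due factor ä_{x:4} = sum_{k=0}^{3} k_p_x * v^k = 3.539968
APV(future premiums) = 3697 * 3.539968 = 13087.263
V = 17284.7215 - 13087.263
= 4197.4585


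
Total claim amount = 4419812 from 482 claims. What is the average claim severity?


severity = total / number
= 4419812 / 482
= 9169.7344


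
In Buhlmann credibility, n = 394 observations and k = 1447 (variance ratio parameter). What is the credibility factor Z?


Z = n / (n + k)
= 394 / (394 + 1447)
= 394 / 1841
= 0.214


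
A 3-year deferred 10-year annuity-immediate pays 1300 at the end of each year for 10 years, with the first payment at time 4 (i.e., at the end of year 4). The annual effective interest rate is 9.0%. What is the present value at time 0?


PV at time 3 of the 10-year annuity-immediate:
a_n = 1300 * (1-(1+0.09)^(-10))/0.09 = 8342.955
Discount back 3 years to time 0:
PV = 8342.955 * (1+0.09)^(-3)
= 8342.955 * 0.772183
= 6442.292


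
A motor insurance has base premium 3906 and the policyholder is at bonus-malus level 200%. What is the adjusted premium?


adjusted = base * BM_level / 100
= 3906 * 200 / 100
= 3906 * 2.0
= 7812.0


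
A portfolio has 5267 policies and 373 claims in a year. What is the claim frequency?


frequency = claims / policies
= 373 / 5267
= 0.0708


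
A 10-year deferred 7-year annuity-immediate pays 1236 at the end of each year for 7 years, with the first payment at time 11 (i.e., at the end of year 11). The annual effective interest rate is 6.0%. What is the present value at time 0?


PV at time 10 of the 7-year annuity-immediate:
a_n = 1236 * (1-(1+0.06)^(-7))/0.06 = 6899.8235
Discount back 10 years to time 0:
PV = 6899.8235 * (1+0.06)^(-10)
= 6899.8235 * 0.558395
= 3852.8254


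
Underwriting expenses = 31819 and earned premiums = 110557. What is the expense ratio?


Expense ratio = expenses / premiums
= 31819 / 110557
= 0.2878


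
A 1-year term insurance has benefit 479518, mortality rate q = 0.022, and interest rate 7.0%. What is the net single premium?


NSP = benefit * q * v
v = 1/(1+i) = 0.934579
NSP = 479518 * 0.022 * 0.934579
= 9859.2486


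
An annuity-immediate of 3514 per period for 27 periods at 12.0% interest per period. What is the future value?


FV = PMT * ((1+i)^n - 1) / i
= 3514 * ((1.12)^27 - 1) / 0.12
= 3514 * (21.324881 - 1) / 0.12
= 595180.2592


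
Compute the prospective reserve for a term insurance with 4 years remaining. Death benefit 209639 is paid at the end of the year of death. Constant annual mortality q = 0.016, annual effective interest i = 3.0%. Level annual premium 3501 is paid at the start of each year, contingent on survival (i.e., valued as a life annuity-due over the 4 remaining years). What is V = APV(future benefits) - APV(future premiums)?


v = 1/(1+i) = 0.970874
APV(future benefits) per unit = sum_{k=0}^{3} k_p_x * q * v^(k+1) = 0.058096
APV(future benefits) = 209639 * 0.058096 = 12179.1805
Life annuity-due factor ä_{x:4} = sum_{k=0}^{3} k_p_x * v^k = 3.739928
APV(future premiums) = 3501 * 3.739928 = 13093.4875
V = 12179.1805 - 13093.4875
= -914.3071


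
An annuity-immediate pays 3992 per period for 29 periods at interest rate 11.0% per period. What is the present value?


PV = PMT * (1 - (1+i)^(-n)) / i
= 3992 * (1 - (1+0.11)^(-29)) / 0.11
= 3992 * (1 - 0.048488) / 0.11
= 3992 * 8.65011
= 34531.2381


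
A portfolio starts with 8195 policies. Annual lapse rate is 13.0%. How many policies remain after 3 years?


remaining = initial * (1 - lapse)^years
= 8195 * (1 - 0.13)^3
= 8195 * 0.658503
= 5396.4321


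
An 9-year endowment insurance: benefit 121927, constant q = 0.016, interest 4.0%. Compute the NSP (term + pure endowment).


Term component = 13667.9031
Pure endowment = 9_p_x * v^9 * benefit = 0.86488 * 0.702587 * 121927 = 74089.339
NSP = 87757.2422


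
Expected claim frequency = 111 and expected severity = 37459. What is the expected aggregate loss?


E[S] = E[N] * E[X]
= 111 * 37459
= 4.1579e+06


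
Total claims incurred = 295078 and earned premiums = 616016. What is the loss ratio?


Loss ratio = claims / premiums
= 295078 / 616016
= 0.479


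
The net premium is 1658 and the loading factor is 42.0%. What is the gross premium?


Gross = net * (1 + loading)
= 1658 * (1 + 0.42)
= 1658 * 1.42
= 2354.36


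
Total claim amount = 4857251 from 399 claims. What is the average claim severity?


severity = total / number
= 4857251 / 399
= 12173.5614


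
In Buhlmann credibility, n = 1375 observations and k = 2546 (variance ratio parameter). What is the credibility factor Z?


Z = n / (n + k)
= 1375 / (1375 + 2546)
= 1375 / 3921
= 0.3507


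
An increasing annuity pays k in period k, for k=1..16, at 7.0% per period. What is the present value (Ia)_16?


(Ia)_n = sum_{k=1}^{n} k * v^k, v = 1/(1+i)
v = 0.934579
Sum computed term by term:
(Ia)_16 = 66.9737


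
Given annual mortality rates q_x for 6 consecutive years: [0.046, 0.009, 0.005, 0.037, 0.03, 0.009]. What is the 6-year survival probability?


p_k = 1 - q_k for each year
Survival = product of (1 - q_k)
= 0.954 * 0.991 * 0.995 * 0.963 * 0.97 * 0.991
= 0.8708


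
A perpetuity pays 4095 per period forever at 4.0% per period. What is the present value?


PV = PMT / i
= 4095 / 0.04
= 102375.0


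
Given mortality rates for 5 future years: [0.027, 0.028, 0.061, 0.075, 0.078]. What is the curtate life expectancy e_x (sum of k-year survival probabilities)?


e_x = sum_{k=1}^{n} k_p_x
k_p_x values:
  1_p_x = 0.973
  2_p_x = 0.945756
  3_p_x = 0.888065
  4_p_x = 0.82146
  5_p_x = 0.757386
e_x = 4.3857


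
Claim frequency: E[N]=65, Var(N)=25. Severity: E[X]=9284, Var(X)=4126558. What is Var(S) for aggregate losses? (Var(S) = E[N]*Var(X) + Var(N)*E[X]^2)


Var(S) = E[N]*Var(X) + Var(N)*E[X]^2
= 65*4126558 + 25*9284^2
= 268226270 + 2154816400
= 2.4230e+09


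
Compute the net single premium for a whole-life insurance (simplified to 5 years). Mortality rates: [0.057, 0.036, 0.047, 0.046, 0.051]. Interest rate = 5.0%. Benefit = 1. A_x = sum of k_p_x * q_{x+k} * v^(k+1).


v = 0.952381
Year 0: k_p_x=1.0, q=0.057, term=0.054286
Year 1: k_p_x=0.943, q=0.036, term=0.030792
Year 2: k_p_x=0.909052, q=0.047, term=0.036908
Year 3: k_p_x=0.866327, q=0.046, term=0.032786
Year 4: k_p_x=0.826476, q=0.051, term=0.033026
A_x = 0.1878


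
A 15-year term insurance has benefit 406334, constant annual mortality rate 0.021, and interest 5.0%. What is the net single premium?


NSP = benefit * sum_{k=0}^{n-1} k_p_x * q * v^(k+1)
With constant q=0.021, v=0.952381
Sum = 0.192293
NSP = 406334 * 0.192293
= 78135.329


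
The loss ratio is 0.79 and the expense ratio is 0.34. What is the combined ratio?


Combined ratio = loss ratio + expense ratio
= 0.79 + 0.34
= 1.13


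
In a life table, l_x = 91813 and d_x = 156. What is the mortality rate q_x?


q_x = d_x / l_x
= 156 / 91813
= 0.0017


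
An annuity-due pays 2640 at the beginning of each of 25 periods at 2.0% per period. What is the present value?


PV_due = PMT * (1-(1+i)^(-n))/i * (1+i)
PV_immediate = 51541.9251
PV_due = 51541.9251 * 1.02
= 52572.7636


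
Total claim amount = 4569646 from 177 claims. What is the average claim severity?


severity = total / number
= 4569646 / 177
= 25817.209


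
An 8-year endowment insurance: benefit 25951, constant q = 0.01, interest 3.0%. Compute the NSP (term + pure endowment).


Term component = 1761.9225
Pure endowment = 8_p_x * v^8 * benefit = 0.922745 * 0.789409 * 25951 = 18903.31
NSP = 20665.2325


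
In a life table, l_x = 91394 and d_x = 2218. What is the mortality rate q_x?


q_x = d_x / l_x
= 2218 / 91394
= 0.0243


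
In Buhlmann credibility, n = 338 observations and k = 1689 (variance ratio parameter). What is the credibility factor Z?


Z = n / (n + k)
= 338 / (338 + 1689)
= 338 / 2027
= 0.1667


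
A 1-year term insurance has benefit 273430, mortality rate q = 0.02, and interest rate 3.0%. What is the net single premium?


NSP = benefit * q * v
v = 1/(1+i) = 0.970874
NSP = 273430 * 0.02 * 0.970874
= 5309.3204


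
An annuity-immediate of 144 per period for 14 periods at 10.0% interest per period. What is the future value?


FV = PMT * ((1+i)^n - 1) / i
= 144 * ((1.1)^14 - 1) / 0.1
= 144 * (3.797498 - 1) / 0.1
= 4028.3976


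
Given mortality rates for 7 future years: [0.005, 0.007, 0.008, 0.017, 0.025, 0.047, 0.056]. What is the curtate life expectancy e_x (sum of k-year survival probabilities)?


e_x = sum_{k=1}^{n} k_p_x
k_p_x values:
  1_p_x = 0.995
  2_p_x = 0.988035
  3_p_x = 0.980131
  4_p_x = 0.963468
  5_p_x = 0.939382
  6_p_x = 0.895231
  7_p_x = 0.845098
e_x = 6.6063


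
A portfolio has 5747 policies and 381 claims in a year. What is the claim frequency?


frequency = claims / policies
= 381 / 5747
= 0.0663


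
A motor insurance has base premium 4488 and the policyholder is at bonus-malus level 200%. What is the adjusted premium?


adjusted = base * BM_level / 100
= 4488 * 200 / 100
= 4488 * 2.0
= 8976.0


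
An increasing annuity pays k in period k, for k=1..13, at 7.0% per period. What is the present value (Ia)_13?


(Ia)_n = sum_{k=1}^{n} k * v^k, v = 1/(1+i)
v = 0.934579
Sum computed term by term:
(Ia)_13 = 50.6878


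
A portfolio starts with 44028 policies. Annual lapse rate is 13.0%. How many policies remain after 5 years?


remaining = initial * (1 - lapse)^years
= 44028 * (1 - 0.13)^5
= 44028 * 0.498421
= 21944.4763


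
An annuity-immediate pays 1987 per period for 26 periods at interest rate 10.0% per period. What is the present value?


PV = PMT * (1 - (1+i)^(-n)) / i
= 1987 * (1 - (1+0.1)^(-26)) / 0.1
= 1987 * (1 - 0.083905) / 0.1
= 1987 * 9.160945
= 18202.7987


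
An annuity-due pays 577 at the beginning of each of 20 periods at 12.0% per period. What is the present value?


PV_due = PMT * (1-(1+i)^(-n))/i * (1+i)
PV_immediate = 4309.869
PV_due = 4309.869 * 1.12
= 4827.0532


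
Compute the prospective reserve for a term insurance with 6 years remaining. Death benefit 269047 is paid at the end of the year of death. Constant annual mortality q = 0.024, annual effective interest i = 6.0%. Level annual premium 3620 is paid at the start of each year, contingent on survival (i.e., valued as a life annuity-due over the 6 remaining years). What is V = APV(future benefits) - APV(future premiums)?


v = 1/(1+i) = 0.943396
APV(future benefits) per unit = sum_{k=0}^{5} k_p_x * q * v^(k+1) = 0.111616
APV(future benefits) = 269047 * 0.111616 = 30029.8232
Life annuity-due factor ä_{x:6} = sum_{k=0}^{5} k_p_x * v^k = 4.929686
APV(future premiums) = 3620 * 4.929686 = 17845.4628
V = 30029.8232 - 17845.4628
= 12184.3604


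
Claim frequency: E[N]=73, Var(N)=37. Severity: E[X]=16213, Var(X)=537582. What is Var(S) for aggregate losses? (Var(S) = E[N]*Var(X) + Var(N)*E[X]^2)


Var(S) = E[N]*Var(X) + Var(N)*E[X]^2
= 73*537582 + 37*16213^2
= 39243486 + 9725870653
= 9.7651e+09


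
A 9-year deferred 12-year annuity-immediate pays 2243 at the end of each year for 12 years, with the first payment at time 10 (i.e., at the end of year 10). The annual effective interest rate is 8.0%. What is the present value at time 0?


PV at time 9 of the 12-year annuity-immediate:
a_n = 2243 * (1-(1+0.08)^(-12))/0.08 = 16903.423
Discount back 9 years to time 0:
PV = 16903.423 * (1+0.08)^(-9)
= 16903.423 * 0.500249
= 8455.9199


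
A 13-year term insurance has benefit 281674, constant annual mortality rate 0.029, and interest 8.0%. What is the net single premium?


NSP = benefit * sum_{k=0}^{n-1} k_p_x * q * v^(k+1)
With constant q=0.029, v=0.925926
Sum = 0.199326
NSP = 281674 * 0.199326
= 56145.049


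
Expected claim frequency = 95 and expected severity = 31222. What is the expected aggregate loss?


E[S] = E[N] * E[X]
= 95 * 31222
= 2.9661e+06


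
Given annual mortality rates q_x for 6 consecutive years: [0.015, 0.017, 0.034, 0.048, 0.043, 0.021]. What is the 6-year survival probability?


p_k = 1 - q_k for each year
Survival = product of (1 - q_k)
= 0.985 * 0.983 * 0.966 * 0.952 * 0.957 * 0.979
= 0.8343


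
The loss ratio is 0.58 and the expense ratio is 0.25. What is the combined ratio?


Combined ratio = loss ratio + expense ratio
= 0.58 + 0.25
= 0.83


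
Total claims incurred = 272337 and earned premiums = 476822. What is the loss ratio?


Loss ratio = claims / premiums
= 272337 / 476822
= 0.5712


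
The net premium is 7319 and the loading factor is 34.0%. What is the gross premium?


Gross = net * (1 + loading)
= 7319 * (1 + 0.34)
= 7319 * 1.34
= 9807.46


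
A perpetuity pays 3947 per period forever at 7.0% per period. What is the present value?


PV = PMT / i
= 3947 / 0.07
= 56385.7143


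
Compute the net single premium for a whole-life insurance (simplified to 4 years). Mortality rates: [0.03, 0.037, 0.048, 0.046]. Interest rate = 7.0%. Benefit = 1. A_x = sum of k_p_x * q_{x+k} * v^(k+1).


v = 0.934579
Year 0: k_p_x=1.0, q=0.03, term=0.028037
Year 1: k_p_x=0.97, q=0.037, term=0.031348
Year 2: k_p_x=0.93411, q=0.048, term=0.036601
Year 3: k_p_x=0.889273, q=0.046, term=0.031207
A_x = 0.1272


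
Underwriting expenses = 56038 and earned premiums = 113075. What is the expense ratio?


Expense ratio = expenses / premiums
= 56038 / 113075
= 0.4956


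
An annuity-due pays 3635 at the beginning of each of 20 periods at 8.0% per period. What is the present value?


PV_due = PMT * (1-(1+i)^(-n))/i * (1+i)
PV_immediate = 35688.9658
PV_due = 35688.9658 * 1.08
= 38544.0831


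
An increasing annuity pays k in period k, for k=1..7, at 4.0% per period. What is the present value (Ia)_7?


(Ia)_n = sum_{k=1}^{n} k * v^k, v = 1/(1+i)
v = 0.961538
Sum computed term by term:
(Ia)_7 = 23.0678


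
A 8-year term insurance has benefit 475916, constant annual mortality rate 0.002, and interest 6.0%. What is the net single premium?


NSP = benefit * sum_{k=0}^{n-1} k_p_x * q * v^(k+1)
With constant q=0.002, v=0.943396
Sum = 0.012341
NSP = 475916 * 0.012341
= 5873.0527


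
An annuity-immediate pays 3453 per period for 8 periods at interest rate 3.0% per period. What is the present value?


PV = PMT * (1 - (1+i)^(-n)) / i
= 3453 * (1 - (1+0.03)^(-8)) / 0.03
= 3453 * (1 - 0.789409) / 0.03
= 3453 * 7.019692
= 24238.9971


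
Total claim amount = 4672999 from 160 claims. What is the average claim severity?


severity = total / number
= 4672999 / 160
= 29206.2438


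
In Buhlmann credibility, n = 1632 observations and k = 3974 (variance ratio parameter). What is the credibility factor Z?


Z = n / (n + k)
= 1632 / (1632 + 3974)
= 1632 / 5606
= 0.2911


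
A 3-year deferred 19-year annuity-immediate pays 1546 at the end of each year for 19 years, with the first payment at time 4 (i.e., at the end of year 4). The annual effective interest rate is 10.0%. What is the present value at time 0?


PV at time 3 of the 19-year annuity-immediate:
a_n = 1546 * (1-(1+0.1)^(-19))/0.1 = 12932.1665
Discount back 3 years to time 0:
PV = 12932.1665 * (1+0.1)^(-3)
= 12932.1665 * 0.751315
= 9716.1281


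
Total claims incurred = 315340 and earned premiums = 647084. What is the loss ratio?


Loss ratio = claims / premiums
= 315340 / 647084
= 0.4873


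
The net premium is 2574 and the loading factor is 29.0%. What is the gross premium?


Gross = net * (1 + loading)
= 2574 * (1 + 0.29)
= 2574 * 1.29
= 3320.46


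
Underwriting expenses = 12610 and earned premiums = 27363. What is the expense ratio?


Expense ratio = expenses / premiums
= 12610 / 27363
= 0.4608


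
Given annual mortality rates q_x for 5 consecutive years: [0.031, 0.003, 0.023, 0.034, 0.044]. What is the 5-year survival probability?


p_k = 1 - q_k for each year
Survival = product of (1 - q_k)
= 0.969 * 0.997 * 0.977 * 0.966 * 0.956
= 0.8717


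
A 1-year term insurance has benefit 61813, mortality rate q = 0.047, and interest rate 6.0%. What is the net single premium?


NSP = benefit * q * v
v = 1/(1+i) = 0.943396
NSP = 61813 * 0.047 * 0.943396
= 2740.7651


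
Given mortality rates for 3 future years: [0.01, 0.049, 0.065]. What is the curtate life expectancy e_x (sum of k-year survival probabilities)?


e_x = sum_{k=1}^{n} k_p_x
k_p_x values:
  1_p_x = 0.99
  2_p_x = 0.94149
  3_p_x = 0.880293
e_x = 2.8118


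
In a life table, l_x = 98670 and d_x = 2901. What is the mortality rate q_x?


q_x = d_x / l_x
= 2901 / 98670
= 0.0294


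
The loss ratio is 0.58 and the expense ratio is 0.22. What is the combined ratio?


Combined ratio = loss ratio + expense ratio
= 0.58 + 0.22
= 0.8


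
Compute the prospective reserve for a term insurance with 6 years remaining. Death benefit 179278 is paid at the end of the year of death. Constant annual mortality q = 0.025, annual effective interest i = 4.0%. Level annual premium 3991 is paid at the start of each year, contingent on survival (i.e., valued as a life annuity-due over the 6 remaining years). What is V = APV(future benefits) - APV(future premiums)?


v = 1/(1+i) = 0.961538
APV(future benefits) per unit = sum_{k=0}^{5} k_p_x * q * v^(k+1) = 0.123487
APV(future benefits) = 179278 * 0.123487 = 22138.4778
Life annuity-due factor ä_{x:6} = sum_{k=0}^{5} k_p_x * v^k = 5.137053
APV(future premiums) = 3991 * 5.137053 = 20501.9805
V = 22138.4778 - 20501.9805
= 1636.4973


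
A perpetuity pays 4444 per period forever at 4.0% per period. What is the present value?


PV = PMT / i
= 4444 / 0.04
= 111100.0


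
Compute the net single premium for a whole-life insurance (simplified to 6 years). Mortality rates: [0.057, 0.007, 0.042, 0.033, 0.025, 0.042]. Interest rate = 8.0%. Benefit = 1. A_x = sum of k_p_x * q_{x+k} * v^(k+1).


v = 0.925926
Year 0: k_p_x=1.0, q=0.057, term=0.052778
Year 1: k_p_x=0.943, q=0.007, term=0.005659
Year 2: k_p_x=0.936399, q=0.042, term=0.03122
Year 3: k_p_x=0.89707, q=0.033, term=0.021759
Year 4: k_p_x=0.867467, q=0.025, term=0.01476
Year 5: k_p_x=0.84578, q=0.042, term=0.022385
A_x = 0.1486


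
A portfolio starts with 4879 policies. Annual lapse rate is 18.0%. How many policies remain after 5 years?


remaining = initial * (1 - lapse)^years
= 4879 * (1 - 0.18)^5
= 4879 * 0.37074
= 1808.8397


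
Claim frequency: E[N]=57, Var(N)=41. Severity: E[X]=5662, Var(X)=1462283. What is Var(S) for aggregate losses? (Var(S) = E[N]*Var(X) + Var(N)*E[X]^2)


Var(S) = E[N]*Var(X) + Var(N)*E[X]^2
= 57*1462283 + 41*5662^2
= 83350131 + 1314388004
= 1.3977e+09


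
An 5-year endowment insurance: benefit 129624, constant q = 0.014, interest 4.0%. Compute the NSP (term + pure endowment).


Term component = 7864.5016
Pure endowment = 5_p_x * v^5 * benefit = 0.931933 * 0.821927 * 129624 = 99289.4939
NSP = 107153.9955


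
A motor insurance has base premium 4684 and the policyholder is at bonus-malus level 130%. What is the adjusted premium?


adjusted = base * BM_level / 100
= 4684 * 130 / 100
= 4684 * 1.3
= 6089.2


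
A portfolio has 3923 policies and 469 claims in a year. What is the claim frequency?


frequency = claims / policies
= 469 / 3923
= 0.1196


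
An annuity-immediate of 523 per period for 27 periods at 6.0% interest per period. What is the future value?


FV = PMT * ((1+i)^n - 1) / i
= 523 * ((1.06)^27 - 1) / 0.06
= 523 * (4.822346 - 1) / 0.06
= 33318.1154


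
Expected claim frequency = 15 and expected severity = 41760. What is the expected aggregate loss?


E[S] = E[N] * E[X]
= 15 * 41760
= 626400


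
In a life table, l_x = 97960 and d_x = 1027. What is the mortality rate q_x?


q_x = d_x / l_x
= 1027 / 97960
= 0.0105


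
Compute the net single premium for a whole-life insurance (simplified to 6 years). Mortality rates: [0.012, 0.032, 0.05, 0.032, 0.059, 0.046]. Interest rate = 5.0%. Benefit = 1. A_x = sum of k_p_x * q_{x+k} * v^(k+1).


v = 0.952381
Year 0: k_p_x=1.0, q=0.012, term=0.011429
Year 1: k_p_x=0.988, q=0.032, term=0.028677
Year 2: k_p_x=0.956384, q=0.05, term=0.041308
Year 3: k_p_x=0.908565, q=0.032, term=0.023919
Year 4: k_p_x=0.879491, q=0.059, term=0.040657
Year 5: k_p_x=0.827601, q=0.046, term=0.028408
A_x = 0.1744


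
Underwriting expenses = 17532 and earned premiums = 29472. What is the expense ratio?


Expense ratio = expenses / premiums
= 17532 / 29472
= 0.5949


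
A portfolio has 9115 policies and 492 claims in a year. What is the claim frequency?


frequency = claims / policies
= 492 / 9115
= 0.054


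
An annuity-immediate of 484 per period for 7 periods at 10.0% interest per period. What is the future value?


FV = PMT * ((1+i)^n - 1) / i
= 484 * ((1.1)^7 - 1) / 0.1
= 484 * (1.948717 - 1) / 0.1
= 4591.7908


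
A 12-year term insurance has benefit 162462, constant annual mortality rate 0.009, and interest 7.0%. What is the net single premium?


NSP = benefit * sum_{k=0}^{n-1} k_p_x * q * v^(k+1)
With constant q=0.009, v=0.934579
Sum = 0.068541
NSP = 162462 * 0.068541
= 11135.3036


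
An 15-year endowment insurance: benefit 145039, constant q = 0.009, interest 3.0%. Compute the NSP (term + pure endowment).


Term component = 14711.5617
Pure endowment = 15_p_x * v^15 * benefit = 0.873182 * 0.641862 * 145039 = 81288.8994
NSP = 96000.4611


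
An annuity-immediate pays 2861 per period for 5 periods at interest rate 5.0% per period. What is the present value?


PV = PMT * (1 - (1+i)^(-n)) / i
= 2861 * (1 - (1+0.05)^(-5)) / 0.05
= 2861 * (1 - 0.783526) / 0.05
= 2861 * 4.329477
= 12386.6328


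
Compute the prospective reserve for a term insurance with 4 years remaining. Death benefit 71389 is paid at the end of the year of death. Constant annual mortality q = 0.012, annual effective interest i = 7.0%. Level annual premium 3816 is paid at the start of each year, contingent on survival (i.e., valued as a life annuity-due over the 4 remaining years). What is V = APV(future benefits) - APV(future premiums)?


v = 1/(1+i) = 0.934579
APV(future benefits) per unit = sum_{k=0}^{3} k_p_x * q * v^(k+1) = 0.039961
APV(future benefits) = 71389 * 0.039961 = 2852.8076
Life annuity-due factor ä_{x:4} = sum_{k=0}^{3} k_p_x * v^k = 3.563229
APV(future premiums) = 3816 * 3.563229 = 13597.2813
V = 2852.8076 - 13597.2813
= -10744.4737


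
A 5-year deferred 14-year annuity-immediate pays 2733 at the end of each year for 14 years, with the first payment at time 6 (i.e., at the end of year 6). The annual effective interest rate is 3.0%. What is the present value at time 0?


PV at time 5 of the 14-year annuity-immediate:
a_n = 2733 * (1-(1+0.03)^(-14))/0.03 = 30872.1679
Discount back 5 years to time 0:
PV = 30872.1679 * (1+0.03)^(-5)
= 30872.1679 * 0.862609
= 26630.6032


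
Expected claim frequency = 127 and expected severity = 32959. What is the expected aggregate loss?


E[S] = E[N] * E[X]
= 127 * 32959
= 4.1858e+06


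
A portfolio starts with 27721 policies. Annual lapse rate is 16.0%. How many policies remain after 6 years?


remaining = initial * (1 - lapse)^years
= 27721 * (1 - 0.16)^6
= 27721 * 0.351298
= 9738.3327


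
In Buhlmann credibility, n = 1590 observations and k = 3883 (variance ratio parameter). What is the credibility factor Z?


Z = n / (n + k)
= 1590 / (1590 + 3883)
= 1590 / 5473
= 0.2905


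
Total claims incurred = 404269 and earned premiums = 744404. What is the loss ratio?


Loss ratio = claims / premiums
= 404269 / 744404
= 0.5431


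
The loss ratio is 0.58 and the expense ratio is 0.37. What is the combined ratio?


Combined ratio = loss ratio + expense ratio
= 0.58 + 0.37
= 0.95


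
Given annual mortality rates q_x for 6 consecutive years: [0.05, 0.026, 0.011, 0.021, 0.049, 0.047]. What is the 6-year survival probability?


p_k = 1 - q_k for each year
Survival = product of (1 - q_k)
= 0.95 * 0.974 * 0.989 * 0.979 * 0.951 * 0.953
= 0.812


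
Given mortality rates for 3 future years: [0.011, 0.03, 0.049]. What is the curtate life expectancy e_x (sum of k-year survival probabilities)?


e_x = sum_{k=1}^{n} k_p_x
k_p_x values:
  1_p_x = 0.989
  2_p_x = 0.95933
  3_p_x = 0.912323
e_x = 2.8607


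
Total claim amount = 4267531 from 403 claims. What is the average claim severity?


severity = total / number
= 4267531 / 403
= 10589.4069


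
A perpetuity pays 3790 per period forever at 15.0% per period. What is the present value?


PV = PMT / i
= 3790 / 0.15
= 25266.6667


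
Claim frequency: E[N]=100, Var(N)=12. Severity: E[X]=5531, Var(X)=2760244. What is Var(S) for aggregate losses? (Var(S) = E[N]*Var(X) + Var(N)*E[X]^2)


Var(S) = E[N]*Var(X) + Var(N)*E[X]^2
= 100*2760244 + 12*5531^2
= 276024400 + 367103532
= 6.4313e+08


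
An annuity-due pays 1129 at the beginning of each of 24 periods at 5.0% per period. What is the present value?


PV_due = PMT * (1-(1+i)^(-n))/i * (1+i)
PV_immediate = 15578.6666
PV_due = 15578.6666 * 1.05
= 16357.5999


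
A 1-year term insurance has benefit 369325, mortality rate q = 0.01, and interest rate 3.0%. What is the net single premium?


NSP = benefit * q * v
v = 1/(1+i) = 0.970874
NSP = 369325 * 0.01 * 0.970874
= 3585.6796


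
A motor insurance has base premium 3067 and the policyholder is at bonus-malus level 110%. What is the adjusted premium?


adjusted = base * BM_level / 100
= 3067 * 110 / 100
= 3067 * 1.1
= 3373.7


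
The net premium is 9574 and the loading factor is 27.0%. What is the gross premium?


Gross = net * (1 + loading)
= 9574 * (1 + 0.27)
= 9574 * 1.27
= 12158.98


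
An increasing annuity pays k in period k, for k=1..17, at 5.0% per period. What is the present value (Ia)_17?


(Ia)_n = sum_{k=1}^{n} k * v^k, v = 1/(1+i)
v = 0.952381
Sum computed term by term:
(Ia)_17 = 88.4145


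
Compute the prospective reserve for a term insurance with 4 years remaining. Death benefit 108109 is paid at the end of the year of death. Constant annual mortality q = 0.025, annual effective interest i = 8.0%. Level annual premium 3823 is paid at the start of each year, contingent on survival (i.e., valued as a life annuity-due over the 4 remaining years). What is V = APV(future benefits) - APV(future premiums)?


v = 1/(1+i) = 0.925926
APV(future benefits) per unit = sum_{k=0}^{3} k_p_x * q * v^(k+1) = 0.079943
APV(future benefits) = 108109 * 0.079943 = 8642.6047
Life annuity-due factor ä_{x:4} = sum_{k=0}^{3} k_p_x * v^k = 3.453556
APV(future premiums) = 3823 * 3.453556 = 13202.9459
V = 8642.6047 - 13202.9459
= -4560.3412


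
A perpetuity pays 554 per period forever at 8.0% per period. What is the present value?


PV = PMT / i
= 554 / 0.08
= 6925.0


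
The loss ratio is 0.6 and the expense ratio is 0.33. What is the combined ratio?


Combined ratio = loss ratio + expense ratio
= 0.6 + 0.33
= 0.93


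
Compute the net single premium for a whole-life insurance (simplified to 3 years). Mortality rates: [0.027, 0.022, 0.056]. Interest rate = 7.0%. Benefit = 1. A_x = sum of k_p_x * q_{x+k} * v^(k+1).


v = 0.934579
Year 0: k_p_x=1.0, q=0.027, term=0.025234
Year 1: k_p_x=0.973, q=0.022, term=0.018697
Year 2: k_p_x=0.951594, q=0.056, term=0.0435
A_x = 0.0874


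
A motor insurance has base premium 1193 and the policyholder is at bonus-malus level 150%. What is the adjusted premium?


adjusted = base * BM_level / 100
= 1193 * 150 / 100
= 1193 * 1.5
= 1789.5


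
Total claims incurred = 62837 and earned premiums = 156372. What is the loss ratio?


Loss ratio = claims / premiums
= 62837 / 156372
= 0.4018


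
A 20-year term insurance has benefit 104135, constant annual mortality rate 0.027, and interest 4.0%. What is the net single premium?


NSP = benefit * sum_{k=0}^{n-1} k_p_x * q * v^(k+1)
With constant q=0.027, v=0.961538
Sum = 0.2966
NSP = 104135 * 0.2966
= 30886.4849


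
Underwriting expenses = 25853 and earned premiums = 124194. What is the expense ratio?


Expense ratio = expenses / premiums
= 25853 / 124194
= 0.2082


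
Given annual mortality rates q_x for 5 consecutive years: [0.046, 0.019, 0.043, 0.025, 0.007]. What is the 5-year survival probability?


p_k = 1 - q_k for each year
Survival = product of (1 - q_k)
= 0.954 * 0.981 * 0.957 * 0.975 * 0.993
= 0.8671


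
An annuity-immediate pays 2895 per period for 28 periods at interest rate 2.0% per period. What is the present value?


PV = PMT * (1 - (1+i)^(-n)) / i
= 2895 * (1 - (1+0.02)^(-28)) / 0.02
= 2895 * (1 - 0.574375) / 0.02
= 2895 * 21.281272
= 61609.2835


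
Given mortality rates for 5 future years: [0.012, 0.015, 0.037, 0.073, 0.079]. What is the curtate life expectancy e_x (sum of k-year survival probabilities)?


e_x = sum_{k=1}^{n} k_p_x
k_p_x values:
  1_p_x = 0.988
  2_p_x = 0.97318
  3_p_x = 0.937172
  4_p_x = 0.868759
  5_p_x = 0.800127
e_x = 4.5672


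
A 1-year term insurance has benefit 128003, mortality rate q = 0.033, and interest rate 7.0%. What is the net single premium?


NSP = benefit * q * v
v = 1/(1+i) = 0.934579
NSP = 128003 * 0.033 * 0.934579
= 3947.7561


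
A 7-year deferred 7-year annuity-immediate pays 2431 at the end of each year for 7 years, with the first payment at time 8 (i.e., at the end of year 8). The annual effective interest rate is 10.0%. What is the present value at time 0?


PV at time 7 of the 7-year annuity-immediate:
a_n = 2431 * (1-(1+0.1)^(-7))/0.1 = 11835.1261
Discount back 7 years to time 0:
PV = 11835.1261 * (1+0.1)^(-7)
= 11835.1261 * 0.513158
= 6073.2911


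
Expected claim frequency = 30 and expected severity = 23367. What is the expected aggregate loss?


E[S] = E[N] * E[X]
= 30 * 23367
= 701010


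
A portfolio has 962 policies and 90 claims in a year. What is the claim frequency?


frequency = claims / policies
= 90 / 962
= 0.0936


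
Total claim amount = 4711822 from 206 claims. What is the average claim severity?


severity = total / number
= 4711822 / 206
= 22872.9223


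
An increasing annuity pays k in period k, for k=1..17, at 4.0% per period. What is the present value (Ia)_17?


(Ia)_n = sum_{k=1}^{n} k * v^k, v = 1/(1+i)
v = 0.961538
Sum computed term by term:
(Ia)_17 = 98.1238


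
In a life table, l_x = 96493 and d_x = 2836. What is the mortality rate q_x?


q_x = d_x / l_x
= 2836 / 96493
= 0.0294


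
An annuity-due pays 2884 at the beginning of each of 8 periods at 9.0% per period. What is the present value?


PV_due = PMT * (1-(1+i)^(-n))/i * (1+i)
PV_immediate = 15962.4183
PV_due = 15962.4183 * 1.09
= 17399.036


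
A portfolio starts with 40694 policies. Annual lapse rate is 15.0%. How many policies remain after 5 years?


remaining = initial * (1 - lapse)^years
= 40694 * (1 - 0.15)^5
= 40694 * 0.443705
= 18056.144


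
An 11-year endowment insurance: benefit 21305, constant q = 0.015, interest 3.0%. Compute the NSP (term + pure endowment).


Term component = 2757.0712
Pure endowment = 11_p_x * v^11 * benefit = 0.846834 * 0.722421 * 21305 = 13033.7865
NSP = 15790.8577


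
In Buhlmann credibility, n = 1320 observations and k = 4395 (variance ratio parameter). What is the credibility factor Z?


Z = n / (n + k)
= 1320 / (1320 + 4395)
= 1320 / 5715
= 0.231


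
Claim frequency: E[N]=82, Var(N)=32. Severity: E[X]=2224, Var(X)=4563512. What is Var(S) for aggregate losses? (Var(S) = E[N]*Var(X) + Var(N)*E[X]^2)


Var(S) = E[N]*Var(X) + Var(N)*E[X]^2
= 82*4563512 + 32*2224^2
= 374207984 + 158277632
= 5.3249e+08


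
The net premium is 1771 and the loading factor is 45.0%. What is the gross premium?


Gross = net * (1 + loading)
= 1771 * (1 + 0.45)
= 1771 * 1.45
= 2567.95


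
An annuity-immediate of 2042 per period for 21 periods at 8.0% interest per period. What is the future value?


FV = PMT * ((1+i)^n - 1) / i
= 2042 * ((1.08)^21 - 1) / 0.08
= 2042 * (5.033834 - 1) / 0.08
= 102963.6056


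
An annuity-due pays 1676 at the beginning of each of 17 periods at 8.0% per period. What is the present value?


PV_due = PMT * (1-(1+i)^(-n))/i * (1+i)
PV_immediate = 15287.8655
PV_due = 15287.8655 * 1.08
= 16510.8947


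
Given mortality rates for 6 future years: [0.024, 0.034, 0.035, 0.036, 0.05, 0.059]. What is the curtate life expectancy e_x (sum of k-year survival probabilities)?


e_x = sum_{k=1}^{n} k_p_x
k_p_x values:
  1_p_x = 0.976
  2_p_x = 0.942816
  3_p_x = 0.909817
  4_p_x = 0.877064
  5_p_x = 0.833211
  6_p_x = 0.784051
e_x = 5.323


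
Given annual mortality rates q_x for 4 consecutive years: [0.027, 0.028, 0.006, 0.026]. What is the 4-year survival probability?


p_k = 1 - q_k for each year
Survival = product of (1 - q_k)
= 0.973 * 0.972 * 0.994 * 0.974
= 0.9156


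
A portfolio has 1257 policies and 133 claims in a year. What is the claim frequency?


frequency = claims / policies
= 133 / 1257
= 0.1058


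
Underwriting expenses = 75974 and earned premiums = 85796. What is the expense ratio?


Expense ratio = expenses / premiums
= 75974 / 85796
= 0.8855


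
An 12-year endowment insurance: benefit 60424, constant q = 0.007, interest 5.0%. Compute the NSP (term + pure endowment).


Term component = 3622.5167
Pure endowment = 12_p_x * v^12 * benefit = 0.91916 * 0.556837 * 60424 = 30926.3641
NSP = 34548.8808


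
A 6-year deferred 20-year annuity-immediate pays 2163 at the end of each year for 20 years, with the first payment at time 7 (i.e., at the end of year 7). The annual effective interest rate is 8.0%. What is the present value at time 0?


PV at time 6 of the 20-year annuity-immediate:
a_n = 2163 * (1-(1+0.08)^(-20))/0.08 = 21236.6528
Discount back 6 years to time 0:
PV = 21236.6528 * (1+0.08)^(-6)
= 21236.6528 * 0.63017
= 13382.6936


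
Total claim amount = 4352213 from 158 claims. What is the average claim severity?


severity = total / number
= 4352213 / 158
= 27545.6519


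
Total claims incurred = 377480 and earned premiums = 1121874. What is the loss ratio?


Loss ratio = claims / premiums
= 377480 / 1121874
= 0.3365


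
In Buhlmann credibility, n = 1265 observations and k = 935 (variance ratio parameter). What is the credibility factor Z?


Z = n / (n + k)
= 1265 / (1265 + 935)
= 1265 / 2200
= 0.575


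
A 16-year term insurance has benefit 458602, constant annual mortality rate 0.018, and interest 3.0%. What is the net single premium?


NSP = benefit * sum_{k=0}^{n-1} k_p_x * q * v^(k+1)
With constant q=0.018, v=0.970874
Sum = 0.200249
NSP = 458602 * 0.200249
= 91834.6274


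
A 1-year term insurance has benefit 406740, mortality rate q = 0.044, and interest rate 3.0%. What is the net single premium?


NSP = benefit * q * v
v = 1/(1+i) = 0.970874
NSP = 406740 * 0.044 * 0.970874
= 17375.301
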